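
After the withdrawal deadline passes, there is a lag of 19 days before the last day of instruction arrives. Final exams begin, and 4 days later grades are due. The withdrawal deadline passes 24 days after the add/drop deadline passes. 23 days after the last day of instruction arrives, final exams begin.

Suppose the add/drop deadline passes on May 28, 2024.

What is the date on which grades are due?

The add/drop deadline passes: May 28, 2024.
The withdrawal deadline passes: May 28, 2024 + 24 days = Jun 21, 2024.
The last day of instruction arrives: Jun 21, 2024 + 19 days = Jul 10, 2024.
Final exams begin: Jul 10, 2024 + 23 days = Aug 2, 2024.
Grades are due: Aug 2, 2024 + 4 days = Aug 6, 2024.

August 6, 2024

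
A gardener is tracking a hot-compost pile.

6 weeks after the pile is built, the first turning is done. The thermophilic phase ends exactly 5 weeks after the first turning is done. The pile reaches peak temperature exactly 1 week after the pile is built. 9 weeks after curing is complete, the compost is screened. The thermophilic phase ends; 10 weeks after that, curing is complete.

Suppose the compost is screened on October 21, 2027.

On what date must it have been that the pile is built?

March 25, 2027

The compost is screened: Oct 21, 2027.
Curing is complete: Oct 21, 2027 − 9 weeks = Aug 19, 2027.
The thermophilic phase ends: Aug 19, 2027 − 10 weeks = Jun 10, 2027.
The first turning is done: Jun 10, 2027 − 5 weeks = May 6, 2027.
The pile is built: May 6, 2027 − 6 weeks = Mar 25, 2027.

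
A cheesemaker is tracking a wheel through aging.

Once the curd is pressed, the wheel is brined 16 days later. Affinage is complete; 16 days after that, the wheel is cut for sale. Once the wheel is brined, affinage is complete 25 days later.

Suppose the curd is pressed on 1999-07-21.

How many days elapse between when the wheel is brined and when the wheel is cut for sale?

41 days

Causal path: the wheel is brined → affinage is complete → the wheel is cut for sale.
Total delay along the path: 25 + 16 = 41 days.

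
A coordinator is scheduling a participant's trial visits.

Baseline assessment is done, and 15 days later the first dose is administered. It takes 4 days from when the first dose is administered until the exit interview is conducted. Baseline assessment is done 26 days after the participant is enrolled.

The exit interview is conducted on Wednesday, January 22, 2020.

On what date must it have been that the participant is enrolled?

Sunday, December 8, 2019

The exit interview is conducted: Jan 22, 2020.
The first dose is administered: Jan 22, 2020 − 4 days = Jan 18, 2020.
Baseline assessment is done: Jan 18, 2020 − 15 days = Jan 3, 2020.
The participant is enrolled: Jan 3, 2020 − 26 days = Dec 8, 2019.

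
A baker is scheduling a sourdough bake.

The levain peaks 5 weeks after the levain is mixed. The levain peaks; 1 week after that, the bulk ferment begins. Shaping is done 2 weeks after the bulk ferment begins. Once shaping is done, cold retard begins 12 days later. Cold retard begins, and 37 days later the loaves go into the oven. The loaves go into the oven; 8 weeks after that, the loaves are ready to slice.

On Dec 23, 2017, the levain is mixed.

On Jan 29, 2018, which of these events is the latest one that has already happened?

The levain peaks

The levain is mixed: Dec 23, 2017.
The levain peaks: Dec 23, 2017 + 5 weeks = Jan 27, 2018.
The bulk ferment begins: Jan 27, 2018 + 1 week = Feb 3, 2018.
Shaping is done: Feb 3, 2018 + 2 weeks = Feb 17, 2018.
Cold retard begins: Feb 17, 2018 + 12 days = Mar 1, 2018.
The loaves go into the oven: Mar 1, 2018 + 37 days = Apr 7, 2018.
The loaves are ready to slice: Apr 7, 2018 + 8 weeks = Jun 2, 2018.
Jan 29, 2018 falls between when the levain peaks (Jan 27, 2018) and when the bulk ferment begins (Feb 3, 2018).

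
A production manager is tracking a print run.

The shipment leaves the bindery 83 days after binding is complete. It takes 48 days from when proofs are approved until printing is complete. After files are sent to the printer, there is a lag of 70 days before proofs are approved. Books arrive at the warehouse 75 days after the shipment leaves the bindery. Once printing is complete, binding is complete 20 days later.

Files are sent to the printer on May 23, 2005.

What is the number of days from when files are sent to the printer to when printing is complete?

Causal path: files are sent to the printer → proofs are approved → printing is complete.
Total delay along the path: 70 + 48 = 118 days.

118 days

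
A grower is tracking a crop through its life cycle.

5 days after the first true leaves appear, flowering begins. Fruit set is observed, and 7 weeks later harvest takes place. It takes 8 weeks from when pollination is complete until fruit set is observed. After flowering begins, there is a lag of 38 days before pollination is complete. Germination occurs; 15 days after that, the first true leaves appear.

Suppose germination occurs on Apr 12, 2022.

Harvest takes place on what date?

Germination occurs: Apr 12, 2022.
The first true leaves appear: Apr 12, 2022 + 15 days = Apr 27, 2022.
Flowering begins: Apr 27, 2022 + 5 days = May 2, 2022.
Pollination is complete: May 2, 2022 + 38 days = Jun 9, 2022.
Fruit set is observed: Jun 9, 2022 + 8 weeks = Aug 4, 2022.
Harvest takes place: Aug 4, 2022 + 7 weeks = Sep 22, 2022.

Sep 22, 2022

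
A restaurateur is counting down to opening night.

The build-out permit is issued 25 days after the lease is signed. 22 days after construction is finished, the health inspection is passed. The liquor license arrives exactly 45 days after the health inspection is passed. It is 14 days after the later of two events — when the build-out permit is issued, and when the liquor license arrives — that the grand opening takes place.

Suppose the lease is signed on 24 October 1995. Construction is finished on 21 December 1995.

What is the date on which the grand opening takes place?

11 March 1996

The lease is signed: Oct 24, 1995.
The build-out permit is issued: Oct 24, 1995 + 25 days = Nov 18, 1995.
Construction is finished: Dec 21, 1995.
The health inspection is passed: Dec 21, 1995 + 22 days = Jan 12, 1996.
The liquor license arrives: Jan 12, 1996 + 45 days = Feb 26, 1996.
Both prerequisites met — the build-out permit is issued (Nov 18, 1995), the liquor license arrives (Feb 26, 1996); the later is Feb 26, 1996.
The grand opening takes place: Feb 26, 1996 + 14 days = Mar 11, 1996.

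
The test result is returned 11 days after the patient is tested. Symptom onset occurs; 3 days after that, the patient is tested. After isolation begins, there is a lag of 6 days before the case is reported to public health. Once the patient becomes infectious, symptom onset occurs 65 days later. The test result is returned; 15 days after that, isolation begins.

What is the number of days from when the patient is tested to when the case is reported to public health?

32 days

Causal path: the patient is tested → the test result is returned → isolation begins → the case is reported to public health.
Total delay along the path: 11 + 15 + 6 = 32 days.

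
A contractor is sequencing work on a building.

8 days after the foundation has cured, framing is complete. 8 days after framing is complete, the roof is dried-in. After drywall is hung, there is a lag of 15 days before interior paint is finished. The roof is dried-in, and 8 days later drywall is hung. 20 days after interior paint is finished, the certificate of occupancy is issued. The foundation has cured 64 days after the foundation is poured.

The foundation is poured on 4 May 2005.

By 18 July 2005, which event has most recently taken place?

Framing is complete

The foundation is poured: May 4, 2005.
The foundation has cured: May 4, 2005 + 64 days = Jul 7, 2005.
Framing is complete: Jul 7, 2005 + 8 days = Jul 15, 2005.
The roof is dried-in: Jul 15, 2005 + 8 days = Jul 23, 2005.
Drywall is hung: Jul 23, 2005 + 8 days = Jul 31, 2005.
Interior paint is finished: Jul 31, 2005 + 15 days = Aug 15, 2005.
The certificate of occupancy is issued: Aug 15, 2005 + 20 days = Sep 4, 2005.
Jul 18, 2005 falls between when framing is complete (Jul 15, 2005) and when the roof is dried-in (Jul 23, 2005).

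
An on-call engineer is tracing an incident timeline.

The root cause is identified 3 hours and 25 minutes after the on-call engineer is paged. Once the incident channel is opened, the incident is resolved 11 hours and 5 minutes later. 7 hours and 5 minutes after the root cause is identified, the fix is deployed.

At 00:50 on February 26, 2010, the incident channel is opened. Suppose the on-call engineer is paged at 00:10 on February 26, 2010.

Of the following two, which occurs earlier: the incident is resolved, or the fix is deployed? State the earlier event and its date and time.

The incident channel is opened: 00:50 Feb 26, 2010.
The incident is resolved: 00:50 Feb 26, 2010 + 11h05m = 11:55 Feb 26, 2010.
The on-call engineer is paged: 00:10 Feb 26, 2010.
The root cause is identified: 00:10 Feb 26, 2010 + 3h25m = 03:35 Feb 26, 2010.
The fix is deployed: 03:35 Feb 26, 2010 + 7h05m = 10:40 Feb 26, 2010.
Comparing: the incident is resolved at 11:55 Feb 26, 2010 vs the fix is deployed at 10:40 Feb 26, 2010. Earlier: the fix is deployed.

The fix is deployed — 10:40 on February 26, 2010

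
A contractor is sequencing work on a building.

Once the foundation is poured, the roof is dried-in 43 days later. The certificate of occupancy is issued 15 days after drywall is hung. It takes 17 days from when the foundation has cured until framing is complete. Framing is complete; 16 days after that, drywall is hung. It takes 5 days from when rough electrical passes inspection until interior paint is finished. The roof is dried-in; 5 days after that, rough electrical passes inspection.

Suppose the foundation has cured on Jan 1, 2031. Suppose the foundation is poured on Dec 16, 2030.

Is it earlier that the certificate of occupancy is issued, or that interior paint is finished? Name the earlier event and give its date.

The foundation has cured: Jan 1, 2031.
Framing is complete: Jan 1, 2031 + 17 days = Jan 18, 2031.
Drywall is hung: Jan 18, 2031 + 16 days = Feb 3, 2031.
The certificate of occupancy is issued: Feb 3, 2031 + 15 days = Feb 18, 2031.
The foundation is poured: Dec 16, 2030.
The roof is dried-in: Dec 16, 2030 + 43 days = Jan 28, 2031.
Rough electrical passes inspection: Jan 28, 2031 + 5 days = Feb 2, 2031.
Interior paint is finished: Feb 2, 2031 + 5 days = Feb 7, 2031.
Comparing: the certificate of occupancy is issued on Feb 18, 2031 vs interior paint is finished on Feb 7, 2031. Earlier: interior paint is finished.

Interior paint is finished — Feb 7, 2031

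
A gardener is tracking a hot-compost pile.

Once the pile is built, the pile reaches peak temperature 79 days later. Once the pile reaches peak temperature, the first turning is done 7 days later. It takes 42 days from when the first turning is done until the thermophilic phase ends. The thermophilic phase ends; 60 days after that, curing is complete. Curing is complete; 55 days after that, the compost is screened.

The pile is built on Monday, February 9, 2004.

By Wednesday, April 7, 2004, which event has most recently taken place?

The pile is built: Feb 9, 2004.
The pile reaches peak temperature: Feb 9, 2004 + 79 days = Apr 28, 2004.
The first turning is done: Apr 28, 2004 + 7 days = May 5, 2004.
The thermophilic phase ends: May 5, 2004 + 42 days = Jun 16, 2004.
Curing is complete: Jun 16, 2004 + 60 days = Aug 15, 2004.
The compost is screened: Aug 15, 2004 + 55 days = Oct 9, 2004.
Apr 7, 2004 falls between when the pile is built (Feb 9, 2004) and when the pile reaches peak temperature (Apr 28, 2004).

The pile is built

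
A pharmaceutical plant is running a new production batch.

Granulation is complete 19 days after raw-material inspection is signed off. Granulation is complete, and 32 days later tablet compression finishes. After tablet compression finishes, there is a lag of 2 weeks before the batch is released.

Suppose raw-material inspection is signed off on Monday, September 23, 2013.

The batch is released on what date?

Wednesday, November 27, 2013

Raw-material inspection is signed off: Sep 23, 2013.
Granulation is complete: Sep 23, 2013 + 19 days = Oct 12, 2013.
Tablet compression finishes: Oct 12, 2013 + 32 days = Nov 13, 2013.
The batch is released: Nov 13, 2013 + 2 weeks = Nov 27, 2013.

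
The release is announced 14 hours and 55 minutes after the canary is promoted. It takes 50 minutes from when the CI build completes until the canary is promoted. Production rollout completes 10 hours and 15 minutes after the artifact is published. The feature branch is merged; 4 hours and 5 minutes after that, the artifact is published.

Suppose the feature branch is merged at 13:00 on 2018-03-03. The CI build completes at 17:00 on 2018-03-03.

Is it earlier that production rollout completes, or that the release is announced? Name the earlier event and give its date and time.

Production rollout completes — 03:20 on 2018-03-04

The feature branch is merged: 13:00 Mar 3, 2018.
The artifact is published: 13:00 Mar 3, 2018 + 4h05m = 17:05 Mar 3, 2018.
Production rollout completes: 17:05 Mar 3, 2018 + 10h15m = 03:20 Mar 4, 2018.
The CI build completes: 17:00 Mar 3, 2018.
The canary is promoted: 17:00 Mar 3, 2018 + 50m = 17:50 Mar 3, 2018.
The release is announced: 17:50 Mar 3, 2018 + 14h55m = 08:45 Mar 4, 2018.
Comparing: production rollout completes at 03:20 Mar 4, 2018 vs the release is announced at 08:45 Mar 4, 2018. Earlier: production rollout completes.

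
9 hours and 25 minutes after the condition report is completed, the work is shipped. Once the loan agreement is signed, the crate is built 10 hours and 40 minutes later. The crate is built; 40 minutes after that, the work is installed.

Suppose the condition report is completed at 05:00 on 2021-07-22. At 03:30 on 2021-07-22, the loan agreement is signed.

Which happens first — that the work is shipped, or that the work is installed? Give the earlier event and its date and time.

The work is shipped — 14:25 on 2021-07-22

The condition report is completed: 05:00 Jul 22, 2021.
The work is shipped: 05:00 Jul 22, 2021 + 9h25m = 14:25 Jul 22, 2021.
The loan agreement is signed: 03:30 Jul 22, 2021.
The crate is built: 03:30 Jul 22, 2021 + 10h40m = 14:10 Jul 22, 2021.
The work is installed: 14:10 Jul 22, 2021 + 40m = 14:50 Jul 22, 2021.
Comparing: the work is shipped at 14:25 Jul 22, 2021 vs the work is installed at 14:50 Jul 22, 2021. Earlier: the work is shipped.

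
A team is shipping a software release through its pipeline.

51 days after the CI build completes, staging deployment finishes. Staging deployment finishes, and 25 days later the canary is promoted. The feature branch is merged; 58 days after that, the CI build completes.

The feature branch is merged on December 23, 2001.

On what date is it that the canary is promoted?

May 6, 2002

The feature branch is merged: Dec 23, 2001.
The CI build completes: Dec 23, 2001 + 58 days = Feb 19, 2002.
Staging deployment finishes: Feb 19, 2002 + 51 days = Apr 11, 2002.
The canary is promoted: Apr 11, 2002 + 25 days = May 6, 2002.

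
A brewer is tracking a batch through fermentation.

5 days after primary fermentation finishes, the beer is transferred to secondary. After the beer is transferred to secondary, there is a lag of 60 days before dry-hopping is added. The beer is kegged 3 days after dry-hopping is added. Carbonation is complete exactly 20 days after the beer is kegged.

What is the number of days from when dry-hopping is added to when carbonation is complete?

Causal path: dry-hopping is added → the beer is kegged → carbonation is complete.
Total delay along the path: 3 + 20 = 23 days.

23 days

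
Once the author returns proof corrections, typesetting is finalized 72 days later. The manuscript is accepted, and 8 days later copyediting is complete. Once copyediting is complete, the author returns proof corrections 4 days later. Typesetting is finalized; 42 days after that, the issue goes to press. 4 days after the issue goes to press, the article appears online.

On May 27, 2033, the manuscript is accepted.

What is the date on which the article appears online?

October 4, 2033

The manuscript is accepted: May 27, 2033.
Copyediting is complete: May 27, 2033 + 8 days = Jun 4, 2033.
The author returns proof corrections: Jun 4, 2033 + 4 days = Jun 8, 2033.
Typesetting is finalized: Jun 8, 2033 + 72 days = Aug 19, 2033.
The issue goes to press: Aug 19, 2033 + 42 days = Sep 30, 2033.
The article appears online: Sep 30, 2033 + 4 days = Oct 4, 2033.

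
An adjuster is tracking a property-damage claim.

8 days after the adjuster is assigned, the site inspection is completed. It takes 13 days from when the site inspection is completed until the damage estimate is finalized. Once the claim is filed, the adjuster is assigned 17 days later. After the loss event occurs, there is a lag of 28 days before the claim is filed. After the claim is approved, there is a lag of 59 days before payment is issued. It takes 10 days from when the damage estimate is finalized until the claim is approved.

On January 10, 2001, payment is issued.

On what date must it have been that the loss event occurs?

August 28, 2000

Payment is issued: Jan 10, 2001.
The claim is approved: Jan 10, 2001 − 59 days = Nov 12, 2000.
The damage estimate is finalized: Nov 12, 2000 − 10 days = Nov 2, 2000.
The site inspection is completed: Nov 2, 2000 − 13 days = Oct 20, 2000.
The adjuster is assigned: Oct 20, 2000 − 8 days = Oct 12, 2000.
The claim is filed: Oct 12, 2000 − 17 days = Sep 25, 2000.
The loss event occurs: Sep 25, 2000 − 28 days = Aug 28, 2000.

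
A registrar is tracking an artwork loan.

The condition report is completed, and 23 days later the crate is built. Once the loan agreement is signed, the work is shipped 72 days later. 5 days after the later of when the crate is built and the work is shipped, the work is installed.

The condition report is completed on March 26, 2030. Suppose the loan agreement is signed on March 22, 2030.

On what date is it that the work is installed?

The condition report is completed: Mar 26, 2030.
The crate is built: Mar 26, 2030 + 23 days = Apr 18, 2030.
The loan agreement is signed: Mar 22, 2030.
The work is shipped: Mar 22, 2030 + 72 days = Jun 2, 2030.
Both prerequisites met — the crate is built (Apr 18, 2030), the work is shipped (Jun 2, 2030); the later is Jun 2, 2030.
The work is installed: Jun 2, 2030 + 5 days = Jun 7, 2030.

June 7, 2030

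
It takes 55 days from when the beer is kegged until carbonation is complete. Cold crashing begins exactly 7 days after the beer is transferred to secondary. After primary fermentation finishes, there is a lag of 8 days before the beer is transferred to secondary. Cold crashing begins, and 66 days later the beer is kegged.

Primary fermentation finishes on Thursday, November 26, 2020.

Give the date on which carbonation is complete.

Primary fermentation finishes: Nov 26, 2020.
The beer is transferred to secondary: Nov 26, 2020 + 8 days = Dec 4, 2020.
Cold crashing begins: Dec 4, 2020 + 7 days = Dec 11, 2020.
The beer is kegged: Dec 11, 2020 + 66 days = Feb 15, 2021.
Carbonation is complete: Feb 15, 2021 + 55 days = Apr 11, 2021.

Sunday, April 11, 2021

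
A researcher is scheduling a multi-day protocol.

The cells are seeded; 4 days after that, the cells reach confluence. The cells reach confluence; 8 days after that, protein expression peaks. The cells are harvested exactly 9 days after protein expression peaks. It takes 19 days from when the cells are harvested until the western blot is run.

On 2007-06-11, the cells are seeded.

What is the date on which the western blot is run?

The cells are seeded: Jun 11, 2007.
The cells reach confluence: Jun 11, 2007 + 4 days = Jun 15, 2007.
Protein expression peaks: Jun 15, 2007 + 8 days = Jun 23, 2007.
The cells are harvested: Jun 23, 2007 + 9 days = Jul 2, 2007.
The western blot is run: Jul 2, 2007 + 19 days = Jul 21, 2007.

2007-07-21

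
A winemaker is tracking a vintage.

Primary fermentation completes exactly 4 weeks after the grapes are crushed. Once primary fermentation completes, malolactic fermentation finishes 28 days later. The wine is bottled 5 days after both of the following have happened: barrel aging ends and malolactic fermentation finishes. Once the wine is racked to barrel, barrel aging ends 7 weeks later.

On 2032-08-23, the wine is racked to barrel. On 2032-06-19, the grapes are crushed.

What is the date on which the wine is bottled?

The wine is racked to barrel: Aug 23, 2032.
Barrel aging ends: Aug 23, 2032 + 7 weeks = Oct 11, 2032.
The grapes are crushed: Jun 19, 2032.
Primary fermentation completes: Jun 19, 2032 + 4 weeks = Jul 17, 2032.
Malolactic fermentation finishes: Jul 17, 2032 + 28 days = Aug 14, 2032.
Both prerequisites met — barrel aging ends (Oct 11, 2032), malolactic fermentation finishes (Aug 14, 2032); the later is Oct 11, 2032.
The wine is bottled: Oct 11, 2032 + 5 days = Oct 16, 2032.

2032-10-16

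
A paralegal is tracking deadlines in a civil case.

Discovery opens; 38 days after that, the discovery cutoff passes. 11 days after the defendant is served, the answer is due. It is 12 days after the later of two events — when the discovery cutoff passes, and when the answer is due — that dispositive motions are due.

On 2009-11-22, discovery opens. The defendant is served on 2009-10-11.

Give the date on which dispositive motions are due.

2010-01-11

Discovery opens: Nov 22, 2009.
The discovery cutoff passes: Nov 22, 2009 + 38 days = Dec 30, 2009.
The defendant is served: Oct 11, 2009.
The answer is due: Oct 11, 2009 + 11 days = Oct 22, 2009.
Both prerequisites met — the discovery cutoff passes (Dec 30, 2009), the answer is due (Oct 22, 2009); the later is Dec 30, 2009.
Dispositive motions are due: Dec 30, 2009 + 12 days = Jan 11, 2010.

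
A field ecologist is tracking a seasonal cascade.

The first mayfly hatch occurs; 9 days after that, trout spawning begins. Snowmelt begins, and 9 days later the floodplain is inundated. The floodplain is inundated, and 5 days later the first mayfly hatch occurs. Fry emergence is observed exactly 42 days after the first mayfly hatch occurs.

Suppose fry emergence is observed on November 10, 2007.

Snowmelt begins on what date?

Fry emergence is observed: Nov 10, 2007.
The first mayfly hatch occurs: Nov 10, 2007 − 42 days = Sep 29, 2007.
The floodplain is inundated: Sep 29, 2007 − 5 days = Sep 24, 2007.
Snowmelt begins: Sep 24, 2007 − 9 days = Sep 15, 2007.

September 15, 2007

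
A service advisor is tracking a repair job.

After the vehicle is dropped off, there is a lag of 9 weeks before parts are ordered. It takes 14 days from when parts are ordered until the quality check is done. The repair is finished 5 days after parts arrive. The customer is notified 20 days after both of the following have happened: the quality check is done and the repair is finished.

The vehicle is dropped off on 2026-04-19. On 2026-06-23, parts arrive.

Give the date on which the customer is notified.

2026-07-25

The vehicle is dropped off: Apr 19, 2026.
Parts are ordered: Apr 19, 2026 + 9 weeks = Jun 21, 2026.
The quality check is done: Jun 21, 2026 + 14 days = Jul 5, 2026.
Parts arrive: Jun 23, 2026.
The repair is finished: Jun 23, 2026 + 5 days = Jun 28, 2026.
Both prerequisites met — the quality check is done (Jul 5, 2026), the repair is finished (Jun 28, 2026); the later is Jul 5, 2026.
The customer is notified: Jul 5, 2026 + 20 days = Jul 25, 2026.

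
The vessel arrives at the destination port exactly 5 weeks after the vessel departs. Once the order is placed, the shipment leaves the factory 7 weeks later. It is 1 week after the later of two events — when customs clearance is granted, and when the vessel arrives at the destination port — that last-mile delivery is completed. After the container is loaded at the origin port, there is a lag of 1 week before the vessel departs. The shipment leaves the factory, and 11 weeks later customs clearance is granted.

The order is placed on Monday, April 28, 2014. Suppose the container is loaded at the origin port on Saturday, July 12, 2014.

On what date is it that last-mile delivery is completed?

The order is placed: Apr 28, 2014.
The shipment leaves the factory: Apr 28, 2014 + 7 weeks = Jun 16, 2014.
Customs clearance is granted: Jun 16, 2014 + 11 weeks = Sep 1, 2014.
The container is loaded at the origin port: Jul 12, 2014.
The vessel departs: Jul 12, 2014 + 1 week = Jul 19, 2014.
The vessel arrives at the destination port: Jul 19, 2014 + 5 weeks = Aug 23, 2014.
Both prerequisites met — customs clearance is granted (Sep 1, 2014), the vessel arrives at the destination port (Aug 23, 2014); the later is Sep 1, 2014.
Last-mile delivery is completed: Sep 1, 2014 + 1 week = Sep 8, 2014.

Monday, September 8, 2014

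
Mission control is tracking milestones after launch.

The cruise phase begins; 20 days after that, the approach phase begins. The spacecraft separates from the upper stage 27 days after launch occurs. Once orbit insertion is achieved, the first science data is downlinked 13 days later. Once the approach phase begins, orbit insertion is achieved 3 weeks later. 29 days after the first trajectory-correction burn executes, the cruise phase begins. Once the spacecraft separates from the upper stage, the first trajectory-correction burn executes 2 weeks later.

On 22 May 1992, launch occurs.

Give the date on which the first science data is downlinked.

23 September 1992

Launch occurs: May 22, 1992.
The spacecraft separates from the upper stage: May 22, 1992 + 27 days = Jun 18, 1992.
The first trajectory-correction burn executes: Jun 18, 1992 + 2 weeks = Jul 2, 1992.
The cruise phase begins: Jul 2, 1992 + 29 days = Jul 31, 1992.
The approach phase begins: Jul 31, 1992 + 20 days = Aug 20, 1992.
Orbit insertion is achieved: Aug 20, 1992 + 3 weeks = Sep 10, 1992.
The first science data is downlinked: Sep 10, 1992 + 13 days = Sep 23, 1992.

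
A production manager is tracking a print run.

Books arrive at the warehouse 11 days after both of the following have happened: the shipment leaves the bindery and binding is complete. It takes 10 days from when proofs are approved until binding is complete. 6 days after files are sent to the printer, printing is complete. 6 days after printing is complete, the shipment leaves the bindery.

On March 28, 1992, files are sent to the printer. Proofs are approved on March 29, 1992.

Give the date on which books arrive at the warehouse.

Files are sent to the printer: Mar 28, 1992.
Printing is complete: Mar 28, 1992 + 6 days = Apr 3, 1992.
The shipment leaves the bindery: Apr 3, 1992 + 6 days = Apr 9, 1992.
Proofs are approved: Mar 29, 1992.
Binding is complete: Mar 29, 1992 + 10 days = Apr 8, 1992.
Both prerequisites met — the shipment leaves the bindery (Apr 9, 1992), binding is complete (Apr 8, 1992); the later is Apr 9, 1992.
Books arrive at the warehouse: Apr 9, 1992 + 11 days = Apr 20, 1992.

April 20, 1992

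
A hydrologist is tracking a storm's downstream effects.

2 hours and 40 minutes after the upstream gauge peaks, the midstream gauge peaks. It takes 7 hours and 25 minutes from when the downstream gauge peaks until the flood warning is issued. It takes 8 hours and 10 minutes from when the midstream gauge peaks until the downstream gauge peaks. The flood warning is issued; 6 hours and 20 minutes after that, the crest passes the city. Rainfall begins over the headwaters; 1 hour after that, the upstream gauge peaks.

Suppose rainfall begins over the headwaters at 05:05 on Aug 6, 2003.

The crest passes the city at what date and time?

Rainfall begins over the headwaters: 05:05 Aug 6, 2003.
The upstream gauge peaks: 05:05 Aug 6, 2003 + 1h = 06:05 Aug 6, 2003.
The midstream gauge peaks: 06:05 Aug 6, 2003 + 2h40m = 08:45 Aug 6, 2003.
The downstream gauge peaks: 08:45 Aug 6, 2003 + 8h10m = 16:55 Aug 6, 2003.
The flood warning is issued: 16:55 Aug 6, 2003 + 7h25m = 00:20 Aug 7, 2003.
The crest passes the city: 00:20 Aug 7, 2003 + 6h20m = 06:40 Aug 7, 2003.

06:40 on Aug 7, 2003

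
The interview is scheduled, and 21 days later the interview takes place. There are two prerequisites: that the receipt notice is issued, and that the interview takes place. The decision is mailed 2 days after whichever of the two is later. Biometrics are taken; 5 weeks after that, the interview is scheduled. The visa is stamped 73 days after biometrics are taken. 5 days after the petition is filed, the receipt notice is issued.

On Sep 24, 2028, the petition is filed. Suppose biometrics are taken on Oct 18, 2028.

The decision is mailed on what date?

Dec 15, 2028

The petition is filed: Sep 24, 2028.
The receipt notice is issued: Sep 24, 2028 + 5 days = Sep 29, 2028.
Biometrics are taken: Oct 18, 2028.
The interview is scheduled: Oct 18, 2028 + 5 weeks = Nov 22, 2028.
The interview takes place: Nov 22, 2028 + 21 days = Dec 13, 2028.
Both prerequisites met — the receipt notice is issued (Sep 29, 2028), the interview takes place (Dec 13, 2028); the later is Dec 13, 2028.
The decision is mailed: Dec 13, 2028 + 2 days = Dec 15, 2028.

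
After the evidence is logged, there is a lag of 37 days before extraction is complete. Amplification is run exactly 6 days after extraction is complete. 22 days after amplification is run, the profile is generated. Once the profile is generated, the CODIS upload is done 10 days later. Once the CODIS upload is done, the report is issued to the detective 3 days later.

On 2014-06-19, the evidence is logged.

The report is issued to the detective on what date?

The evidence is logged: Jun 19, 2014.
Extraction is complete: Jun 19, 2014 + 37 days = Jul 26, 2014.
Amplification is run: Jul 26, 2014 + 6 days = Aug 1, 2014.
The profile is generated: Aug 1, 2014 + 22 days = Aug 23, 2014.
The CODIS upload is done: Aug 23, 2014 + 10 days = Sep 2, 2014.
The report is issued to the detective: Sep 2, 2014 + 3 days = Sep 5, 2014.

2014-09-05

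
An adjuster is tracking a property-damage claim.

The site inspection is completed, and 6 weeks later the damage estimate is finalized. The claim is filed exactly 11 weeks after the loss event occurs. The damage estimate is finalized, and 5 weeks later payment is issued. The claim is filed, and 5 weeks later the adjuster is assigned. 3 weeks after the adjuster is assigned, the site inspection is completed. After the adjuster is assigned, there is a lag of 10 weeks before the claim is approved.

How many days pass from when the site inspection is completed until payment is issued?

77 days

Causal path: the site inspection is completed → the damage estimate is finalized → payment is issued.
Total delay along the path: 6 + 5 weeks = 11 weeks = 77 days.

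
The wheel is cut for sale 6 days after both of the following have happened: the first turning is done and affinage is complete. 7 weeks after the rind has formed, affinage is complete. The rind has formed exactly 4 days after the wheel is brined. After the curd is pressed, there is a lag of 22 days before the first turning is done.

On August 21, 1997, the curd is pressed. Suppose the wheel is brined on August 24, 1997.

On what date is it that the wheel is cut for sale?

October 22, 1997

The curd is pressed: Aug 21, 1997.
The first turning is done: Aug 21, 1997 + 22 days = Sep 12, 1997.
The wheel is brined: Aug 24, 1997.
The rind has formed: Aug 24, 1997 + 4 days = Aug 28, 1997.
Affinage is complete: Aug 28, 1997 + 7 weeks = Oct 16, 1997.
Both prerequisites met — the first turning is done (Sep 12, 1997), affinage is complete (Oct 16, 1997); the later is Oct 16, 1997.
The wheel is cut for sale: Oct 16, 1997 + 6 days = Oct 22, 1997.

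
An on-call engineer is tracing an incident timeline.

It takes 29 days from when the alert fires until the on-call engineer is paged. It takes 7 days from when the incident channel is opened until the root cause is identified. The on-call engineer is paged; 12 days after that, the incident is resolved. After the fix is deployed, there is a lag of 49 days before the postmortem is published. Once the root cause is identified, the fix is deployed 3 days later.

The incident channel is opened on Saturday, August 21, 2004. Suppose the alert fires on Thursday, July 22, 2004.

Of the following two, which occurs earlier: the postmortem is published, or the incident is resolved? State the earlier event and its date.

The incident channel is opened: Aug 21, 2004.
The root cause is identified: Aug 21, 2004 + 7 days = Aug 28, 2004.
The fix is deployed: Aug 28, 2004 + 3 days = Aug 31, 2004.
The postmortem is published: Aug 31, 2004 + 49 days = Oct 19, 2004.
The alert fires: Jul 22, 2004.
The on-call engineer is paged: Jul 22, 2004 + 29 days = Aug 20, 2004.
The incident is resolved: Aug 20, 2004 + 12 days = Sep 1, 2004.
Comparing: the postmortem is published on Oct 19, 2004 vs the incident is resolved on Sep 1, 2004. Earlier: the incident is resolved.

The incident is resolved — Wednesday, September 1, 2004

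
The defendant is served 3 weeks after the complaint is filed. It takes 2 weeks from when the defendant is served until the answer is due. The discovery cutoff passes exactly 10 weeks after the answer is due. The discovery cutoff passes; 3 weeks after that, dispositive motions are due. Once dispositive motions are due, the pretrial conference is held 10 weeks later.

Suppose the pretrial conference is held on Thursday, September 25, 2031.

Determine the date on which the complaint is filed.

Thursday, March 13, 2031

The pretrial conference is held: Sep 25, 2031.
Dispositive motions are due: Sep 25, 2031 − 10 weeks = Jul 17, 2031.
The discovery cutoff passes: Jul 17, 2031 − 3 weeks = Jun 26, 2031.
The answer is due: Jun 26, 2031 − 10 weeks = Apr 17, 2031.
The defendant is served: Apr 17, 2031 − 2 weeks = Apr 3, 2031.
The complaint is filed: Apr 3, 2031 − 3 weeks = Mar 13, 2031.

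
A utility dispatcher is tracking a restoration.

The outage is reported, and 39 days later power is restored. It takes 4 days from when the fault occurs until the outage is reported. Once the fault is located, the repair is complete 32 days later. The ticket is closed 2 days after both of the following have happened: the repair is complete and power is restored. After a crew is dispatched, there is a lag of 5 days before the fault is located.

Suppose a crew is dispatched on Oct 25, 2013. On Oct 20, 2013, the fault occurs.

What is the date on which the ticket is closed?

A crew is dispatched: Oct 25, 2013.
The fault is located: Oct 25, 2013 + 5 days = Oct 30, 2013.
The repair is complete: Oct 30, 2013 + 32 days = Dec 1, 2013.
The fault occurs: Oct 20, 2013.
The outage is reported: Oct 20, 2013 + 4 days = Oct 24, 2013.
Power is restored: Oct 24, 2013 + 39 days = Dec 2, 2013.
Both prerequisites met — the repair is complete (Dec 1, 2013), power is restored (Dec 2, 2013); the later is Dec 2, 2013.
The ticket is closed: Dec 2, 2013 + 2 days = Dec 4, 2013.

Dec 4, 2013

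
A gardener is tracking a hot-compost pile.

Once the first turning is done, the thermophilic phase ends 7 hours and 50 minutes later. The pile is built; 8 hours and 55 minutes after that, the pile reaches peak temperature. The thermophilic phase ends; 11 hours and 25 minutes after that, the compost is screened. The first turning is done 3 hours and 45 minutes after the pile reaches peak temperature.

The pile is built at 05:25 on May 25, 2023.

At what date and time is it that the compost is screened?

The pile is built: 05:25 May 25, 2023.
The pile reaches peak temperature: 05:25 May 25, 2023 + 8h55m = 14:20 May 25, 2023.
The first turning is done: 14:20 May 25, 2023 + 3h45m = 18:05 May 25, 2023.
The thermophilic phase ends: 18:05 May 25, 2023 + 7h50m = 01:55 May 26, 2023.
The compost is screened: 01:55 May 26, 2023 + 11h25m = 13:20 May 26, 2023.

13:20 on May 26, 2023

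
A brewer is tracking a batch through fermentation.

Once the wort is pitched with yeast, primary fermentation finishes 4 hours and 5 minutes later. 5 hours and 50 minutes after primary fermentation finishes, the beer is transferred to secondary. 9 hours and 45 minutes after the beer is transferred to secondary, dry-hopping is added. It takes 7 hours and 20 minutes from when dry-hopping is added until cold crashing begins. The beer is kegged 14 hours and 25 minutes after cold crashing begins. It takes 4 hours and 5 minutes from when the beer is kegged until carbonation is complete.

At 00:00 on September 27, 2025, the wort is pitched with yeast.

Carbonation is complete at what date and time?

The wort is pitched with yeast: 00:00 Sep 27, 2025.
Primary fermentation finishes: 00:00 Sep 27, 2025 + 4h05m = 04:05 Sep 27, 2025.
The beer is transferred to secondary: 04:05 Sep 27, 2025 + 5h50m = 09:55 Sep 27, 2025.
Dry-hopping is added: 09:55 Sep 27, 2025 + 9h45m = 19:40 Sep 27, 2025.
Cold crashing begins: 19:40 Sep 27, 2025 + 7h20m = 03:00 Sep 28, 2025.
The beer is kegged: 03:00 Sep 28, 2025 + 14h25m = 17:25 Sep 28, 2025.
Carbonation is complete: 17:25 Sep 28, 2025 + 4h05m = 21:30 Sep 28, 2025.

21:30 on September 28, 2025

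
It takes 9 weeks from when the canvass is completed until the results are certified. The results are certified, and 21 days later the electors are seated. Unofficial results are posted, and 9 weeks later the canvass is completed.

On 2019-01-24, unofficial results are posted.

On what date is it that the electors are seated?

2019-06-20

Unofficial results are posted: Jan 24, 2019.
The canvass is completed: Jan 24, 2019 + 9 weeks = Mar 28, 2019.
The results are certified: Mar 28, 2019 + 9 weeks = May 30, 2019.
The electors are seated: May 30, 2019 + 21 days = Jun 20, 2019.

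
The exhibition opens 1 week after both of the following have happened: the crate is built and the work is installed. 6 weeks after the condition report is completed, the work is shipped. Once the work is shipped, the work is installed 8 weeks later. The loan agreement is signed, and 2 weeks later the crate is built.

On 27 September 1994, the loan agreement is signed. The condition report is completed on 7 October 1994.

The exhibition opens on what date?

20 January 1995

The loan agreement is signed: Sep 27, 1994.
The crate is built: Sep 27, 1994 + 2 weeks = Oct 11, 1994.
The condition report is completed: Oct 7, 1994.
The work is shipped: Oct 7, 1994 + 6 weeks = Nov 18, 1994.
The work is installed: Nov 18, 1994 + 8 weeks = Jan 13, 1995.
Both prerequisites met — the crate is built (Oct 11, 1994), the work is installed (Jan 13, 1995); the later is Jan 13, 1995.
The exhibition opens: Jan 13, 1995 + 1 week = Jan 20, 1995.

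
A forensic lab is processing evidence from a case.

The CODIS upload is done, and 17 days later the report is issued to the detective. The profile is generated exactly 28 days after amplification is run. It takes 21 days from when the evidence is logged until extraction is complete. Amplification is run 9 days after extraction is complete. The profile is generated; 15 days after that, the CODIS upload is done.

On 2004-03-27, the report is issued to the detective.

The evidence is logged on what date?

2003-12-28

The report is issued to the detective: Mar 27, 2004.
The CODIS upload is done: Mar 27, 2004 − 17 days = Mar 10, 2004.
The profile is generated: Mar 10, 2004 − 15 days = Feb 24, 2004.
Amplification is run: Feb 24, 2004 − 28 days = Jan 27, 2004.
Extraction is complete: Jan 27, 2004 − 9 days = Jan 18, 2004.
The evidence is logged: Jan 18, 2004 − 21 days = Dec 28, 2003.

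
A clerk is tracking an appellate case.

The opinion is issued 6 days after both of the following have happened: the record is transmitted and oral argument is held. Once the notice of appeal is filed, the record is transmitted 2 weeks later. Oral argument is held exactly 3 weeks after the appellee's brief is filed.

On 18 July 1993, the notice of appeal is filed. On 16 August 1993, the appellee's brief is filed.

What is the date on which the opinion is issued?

12 September 1993

The notice of appeal is filed: Jul 18, 1993.
The record is transmitted: Jul 18, 1993 + 2 weeks = Aug 1, 1993.
The appellee's brief is filed: Aug 16, 1993.
Oral argument is held: Aug 16, 1993 + 3 weeks = Sep 6, 1993.
Both prerequisites met — the record is transmitted (Aug 1, 1993), oral argument is held (Sep 6, 1993); the later is Sep 6, 1993.
The opinion is issued: Sep 6, 1993 + 6 days = Sep 12, 1993.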